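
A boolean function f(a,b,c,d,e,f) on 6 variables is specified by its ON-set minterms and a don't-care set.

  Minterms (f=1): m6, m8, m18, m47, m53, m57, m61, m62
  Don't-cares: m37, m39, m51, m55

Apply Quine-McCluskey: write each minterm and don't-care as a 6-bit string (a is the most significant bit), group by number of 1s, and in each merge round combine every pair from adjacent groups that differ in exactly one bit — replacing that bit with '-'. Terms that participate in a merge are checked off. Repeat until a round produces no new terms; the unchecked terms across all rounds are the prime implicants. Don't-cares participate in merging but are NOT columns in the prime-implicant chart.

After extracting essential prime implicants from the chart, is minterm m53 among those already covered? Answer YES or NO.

NO

Round 0: 000110 001000 010010 100101✓ 100111✓ 101111✓ 110011✓ 110101✓ 110111✓ 111001✓ 111101✓ 111110
Round 1: 1-0101✓ 1-0111✓ 10-111 1001-1✓ 11-101 110-11 1101-1✓ 111-01
Round 2: 1-01-1
PIs = {000110, 001000, 010010, 1-01-1, 10-111, 11-101, 110-11, 111-01, 111110}
Coverage chart:
  m6: 000110 ←essential
  m8: 001000 ←essential
  m18: 010010 ←essential
  m47: 10-111 ←essential
  m53: 1-01-1,11-101
  m57: 111-01 ←essential
  m61: 11-101,111-01
  m62: 111110 ←essential
Essential: 000110, 001000, 010010, 10-111, 111-01, 111110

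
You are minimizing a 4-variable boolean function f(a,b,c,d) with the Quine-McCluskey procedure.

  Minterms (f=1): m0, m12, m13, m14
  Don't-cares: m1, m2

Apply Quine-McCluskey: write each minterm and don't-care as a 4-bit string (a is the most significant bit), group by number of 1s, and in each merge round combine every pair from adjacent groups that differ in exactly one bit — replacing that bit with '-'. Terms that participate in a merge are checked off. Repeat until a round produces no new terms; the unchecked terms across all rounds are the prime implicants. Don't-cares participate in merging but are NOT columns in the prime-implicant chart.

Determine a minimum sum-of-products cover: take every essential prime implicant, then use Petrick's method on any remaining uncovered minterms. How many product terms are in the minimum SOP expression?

3

size-2^0 implicants → 0000(✓)  0001(✓)  0010(✓)  1100(✓)  1101(✓)  1110(✓)
size-2^1 implicants → 00-0  000-  11-0  110-
Unchecked terms (primes): 00-0, 000-, 11-0, 110-
Minterm coverage:
  m0 ⊆ 00-0,000-
  m12 ⊆ 11-0,110-
  m13 ⊆ 110- [E]
  m14 ⊆ 11-0 [E]
E = {11-0, 110-}
Petrick residual → 00-0
Cover = a'b'd' + abd' + abc'  |cover|=3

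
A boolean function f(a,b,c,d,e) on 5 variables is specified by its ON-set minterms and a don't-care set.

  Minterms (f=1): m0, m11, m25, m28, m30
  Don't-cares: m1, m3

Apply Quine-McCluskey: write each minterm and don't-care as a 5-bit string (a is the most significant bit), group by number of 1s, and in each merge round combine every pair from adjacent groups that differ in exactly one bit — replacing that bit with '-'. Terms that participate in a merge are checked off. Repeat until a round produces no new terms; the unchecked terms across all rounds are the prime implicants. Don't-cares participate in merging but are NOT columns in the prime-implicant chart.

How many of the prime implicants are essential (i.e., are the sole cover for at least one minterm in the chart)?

4

[col 0] 00000*, 00001*, 00011*, 01011*, 11001, 11100*, 11110*
[col 1] 0-011, 000-1, 0000-, 111-0
Prime implicants: 0-011, 000-1, 0000-, 11001, 111-0
PI chart (minterm → PIs covering it):
  0 | 0000-  (sole → essential)
  11 | 0-011  (sole → essential)
  25 | 11001  (sole → essential)
  28 | 111-0  (sole → essential)
  30 | 111-0  (sole → essential)
Essential prime implicants: 0-011, 0000-, 11001, 111-0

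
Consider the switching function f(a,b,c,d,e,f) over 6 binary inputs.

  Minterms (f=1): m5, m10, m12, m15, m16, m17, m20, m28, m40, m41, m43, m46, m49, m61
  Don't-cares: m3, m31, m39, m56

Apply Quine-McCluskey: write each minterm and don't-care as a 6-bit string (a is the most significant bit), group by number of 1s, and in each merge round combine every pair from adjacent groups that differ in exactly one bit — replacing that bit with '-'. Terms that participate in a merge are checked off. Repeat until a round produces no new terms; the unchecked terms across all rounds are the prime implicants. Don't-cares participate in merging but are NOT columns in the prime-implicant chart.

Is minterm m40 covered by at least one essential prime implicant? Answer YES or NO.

size-2^0 implicants → 000011  000101  001010  001100(✓)  001111(✓)  010000(✓)  010001(✓)  010100(✓)  011100(✓)  011111(✓)  100111  101000(✓)  101001(✓)  101011(✓)  101110  110001(✓)  111000(✓)  111101
size-2^1 implicants → -10001  0-1100  0-1111  01-100  010-00  01000-  1-1000  1010-1  10100-
Unchecked terms (primes): -10001, 0-1100, 0-1111, 000011, 000101, 001010, 01-100, 010-00, 01000-, 1-1000, 100111, 1010-1, 10100-, 101110, 111101
Minterm coverage:
  m5 ⊆ 000101 [E]
  m10 ⊆ 001010 [E]
  m12 ⊆ 0-1100 [E]
  m15 ⊆ 0-1111 [E]
  m16 ⊆ 010-00,01000-
  m17 ⊆ -10001,01000-
  m20 ⊆ 01-100,010-00
  m28 ⊆ 0-1100,01-100
  m40 ⊆ 1-1000,10100-
  m41 ⊆ 1010-1,10100-
  m43 ⊆ 1010-1 [E]
  m46 ⊆ 101110 [E]
  m49 ⊆ -10001 [E]
  m61 ⊆ 111101 [E]
E = {-10001, 0-1100, 0-1111, 000101, 001010, 1010-1, 101110, 111101}

NO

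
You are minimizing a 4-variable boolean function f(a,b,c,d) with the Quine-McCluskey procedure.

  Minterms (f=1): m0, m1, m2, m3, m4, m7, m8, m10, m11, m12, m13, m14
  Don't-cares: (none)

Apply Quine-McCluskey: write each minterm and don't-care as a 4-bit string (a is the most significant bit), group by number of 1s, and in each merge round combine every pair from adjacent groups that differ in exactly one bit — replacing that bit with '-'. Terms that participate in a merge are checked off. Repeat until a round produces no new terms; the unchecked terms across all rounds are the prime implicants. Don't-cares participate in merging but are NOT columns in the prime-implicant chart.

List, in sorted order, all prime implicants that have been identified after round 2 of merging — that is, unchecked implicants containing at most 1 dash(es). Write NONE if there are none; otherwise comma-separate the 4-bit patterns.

[col 0] 0000*, 0001*, 0010*, 0011*, 0100*, 0111*, 1000*, 1010*, 1011*, 1100*, 1101*, 1110*
[col 1] -000*, -010*, -011*, -100*, 0-00*, 0-11, 00-0*, 00-1*, 000-*, 001-*, 1-00*, 1-10*, 10-0*, 101-*, 11-0*, 110-
[col 2] --00, -0-0, -01-, 00--, 1--0
Prime implicants: --00, -0-0, -01-, 0-11, 00--, 1--0, 110-

0-11, 110-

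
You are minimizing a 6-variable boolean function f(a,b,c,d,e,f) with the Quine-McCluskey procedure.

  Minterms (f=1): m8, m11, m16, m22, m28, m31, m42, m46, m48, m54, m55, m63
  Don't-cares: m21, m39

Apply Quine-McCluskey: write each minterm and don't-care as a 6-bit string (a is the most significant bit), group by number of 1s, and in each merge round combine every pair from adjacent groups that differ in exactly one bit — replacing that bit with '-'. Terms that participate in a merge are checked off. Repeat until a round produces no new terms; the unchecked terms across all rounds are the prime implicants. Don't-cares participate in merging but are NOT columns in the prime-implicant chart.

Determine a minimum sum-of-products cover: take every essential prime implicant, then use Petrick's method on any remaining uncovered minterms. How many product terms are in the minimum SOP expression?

[col 0] 001000, 001011, 010000*, 010101, 010110*, 011100, 011111*, 100111*, 101010*, 101110*, 110000*, 110110*, 110111*, 111111*
[col 1] -10000, -10110, -11111, 1-0111, 101-10, 11-111, 11011-
Prime implicants: -10000, -10110, -11111, 001000, 001011, 010101, 011100, 1-0111, 101-10, 11-111, 11011-
PI chart (minterm → PIs covering it):
  8 | 001000  (sole → essential)
  11 | 001011  (sole → essential)
  16 | -10000  (sole → essential)
  22 | -10110  (sole → essential)
  28 | 011100  (sole → essential)
  31 | -11111  (sole → essential)
  42 | 101-10  (sole → essential)
  46 | 101-10  (sole → essential)
  48 | -10000  (sole → essential)
  54 | -10110,11011-
  55 | 1-0111,11-111,11011-
  63 | -11111,11-111
Essential prime implicants: -10000, -10110, -11111, 001000, 001011, 011100, 101-10
Petrick residual → 1-0111
Minimum SOP uses 8 PIs: bc'd'e'f' + bc'def' + bcdef + a'b'cd'e'f' + a'b'cd'ef + a'bcde'f' + ac'def + ab'cef'

8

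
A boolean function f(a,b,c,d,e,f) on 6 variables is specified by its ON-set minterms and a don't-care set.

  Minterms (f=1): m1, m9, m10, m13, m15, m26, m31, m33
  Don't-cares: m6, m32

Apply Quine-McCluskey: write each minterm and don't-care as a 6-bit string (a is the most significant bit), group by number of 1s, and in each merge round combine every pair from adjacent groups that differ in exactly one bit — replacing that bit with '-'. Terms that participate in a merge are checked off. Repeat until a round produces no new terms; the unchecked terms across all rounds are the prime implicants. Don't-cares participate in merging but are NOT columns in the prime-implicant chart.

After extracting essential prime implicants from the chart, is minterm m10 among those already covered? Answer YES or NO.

YES

Round 0: 000001✓ 000110 001001✓ 001010✓ 001101✓ 001111✓ 011010✓ 011111✓ 100000✓ 100001✓
Round 1: -00001 0-1010 0-1111 00-001 001-01 0011-1 10000-
PIs = {-00001, 0-1010, 0-1111, 00-001, 000110, 001-01, 0011-1, 10000-}
Coverage chart:
  m1: -00001,00-001
  m9: 00-001,001-01
  m10: 0-1010 ←essential
  m13: 001-01,0011-1
  m15: 0-1111,0011-1
  m26: 0-1010 ←essential
  m31: 0-1111 ←essential
  m33: -00001,10000-
Essential: 0-1010, 0-1111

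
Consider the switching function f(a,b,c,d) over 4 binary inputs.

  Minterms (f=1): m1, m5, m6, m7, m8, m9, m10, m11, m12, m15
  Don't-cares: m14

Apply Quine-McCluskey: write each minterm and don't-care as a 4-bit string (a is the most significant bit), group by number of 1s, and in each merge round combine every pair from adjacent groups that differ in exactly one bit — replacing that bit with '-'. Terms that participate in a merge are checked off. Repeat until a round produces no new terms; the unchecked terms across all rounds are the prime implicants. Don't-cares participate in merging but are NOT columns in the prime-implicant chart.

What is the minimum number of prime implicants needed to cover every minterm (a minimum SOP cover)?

4

Round 0: 0001✓ 0101✓ 0110✓ 0111✓ 1000✓ 1001✓ 1010✓ 1011✓ 1100✓ 1110✓ 1111✓
Round 1: -001 -110✓ -111✓ 0-01 01-1 011-✓ 1-00✓ 1-10✓ 1-11✓ 10-0✓ 10-1✓ 100-✓ 101-✓ 11-0✓ 111-✓
Round 2: -11- 1--0 1-1- 10--
PIs = {-001, -11-, 0-01, 01-1, 1--0, 1-1-, 10--}
Coverage chart:
  m1: -001,0-01
  m5: 0-01,01-1
  m6: -11- ←essential
  m7: -11-,01-1
  m8: 1--0,10--
  m9: -001,10--
  m10: 1--0,1-1-,10--
  m11: 1-1-,10--
  m12: 1--0 ←essential
  m15: -11-,1-1-
Essential: -11-, 1--0
Petrick residual → 0-01, 10--
Min cover (4 terms): bc + a'c'd + ad' + ab'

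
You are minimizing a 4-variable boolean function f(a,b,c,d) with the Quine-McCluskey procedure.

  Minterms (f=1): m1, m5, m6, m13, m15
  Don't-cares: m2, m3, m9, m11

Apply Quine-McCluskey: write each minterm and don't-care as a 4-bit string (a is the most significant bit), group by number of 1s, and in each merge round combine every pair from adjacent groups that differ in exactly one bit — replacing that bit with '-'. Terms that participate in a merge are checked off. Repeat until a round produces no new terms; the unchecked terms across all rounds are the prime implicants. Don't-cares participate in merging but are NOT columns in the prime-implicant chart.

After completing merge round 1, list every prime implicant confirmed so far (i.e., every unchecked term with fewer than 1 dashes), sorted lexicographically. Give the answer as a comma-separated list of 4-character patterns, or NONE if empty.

[col 0] 0001*, 0010*, 0011*, 0101*, 0110*, 1001*, 1011*, 1101*, 1111*
[col 1] -001*, -011*, -101*, 0-01*, 0-10, 00-1*, 001-, 1-01*, 1-11*, 10-1*, 11-1*
[col 2] --01, -0-1, 1--1
Prime implicants: --01, -0-1, 0-10, 001-, 1--1

NONE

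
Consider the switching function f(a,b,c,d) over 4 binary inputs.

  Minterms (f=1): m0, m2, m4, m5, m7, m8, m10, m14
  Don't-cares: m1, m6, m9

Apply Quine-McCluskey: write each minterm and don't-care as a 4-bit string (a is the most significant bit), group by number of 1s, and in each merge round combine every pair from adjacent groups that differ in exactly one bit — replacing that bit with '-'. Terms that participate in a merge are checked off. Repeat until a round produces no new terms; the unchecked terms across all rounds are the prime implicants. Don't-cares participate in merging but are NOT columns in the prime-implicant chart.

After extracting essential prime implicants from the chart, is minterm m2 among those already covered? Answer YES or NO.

size-2^0 implicants → 0000(✓)  0001(✓)  0010(✓)  0100(✓)  0101(✓)  0110(✓)  0111(✓)  1000(✓)  1001(✓)  1010(✓)  1110(✓)
size-2^1 implicants → -000(✓)  -001(✓)  -010(✓)  -110(✓)  0-00(✓)  0-01(✓)  0-10(✓)  00-0(✓)  000-(✓)  01-0(✓)  01-1(✓)  010-(✓)  011-(✓)  1-10(✓)  10-0(✓)  100-(✓)
size-2^2 implicants → --10  -0-0  -00-  0--0  0-0-  01--
Unchecked terms (primes): --10, -0-0, -00-, 0--0, 0-0-, 01--
Minterm coverage:
  m0 ⊆ -0-0,-00-,0--0,0-0-
  m2 ⊆ --10,-0-0,0--0
  m4 ⊆ 0--0,0-0-,01--
  m5 ⊆ 0-0-,01--
  m7 ⊆ 01-- [E]
  m8 ⊆ -0-0,-00-
  m10 ⊆ --10,-0-0
  m14 ⊆ --10 [E]
E = {--10, 01--}

YES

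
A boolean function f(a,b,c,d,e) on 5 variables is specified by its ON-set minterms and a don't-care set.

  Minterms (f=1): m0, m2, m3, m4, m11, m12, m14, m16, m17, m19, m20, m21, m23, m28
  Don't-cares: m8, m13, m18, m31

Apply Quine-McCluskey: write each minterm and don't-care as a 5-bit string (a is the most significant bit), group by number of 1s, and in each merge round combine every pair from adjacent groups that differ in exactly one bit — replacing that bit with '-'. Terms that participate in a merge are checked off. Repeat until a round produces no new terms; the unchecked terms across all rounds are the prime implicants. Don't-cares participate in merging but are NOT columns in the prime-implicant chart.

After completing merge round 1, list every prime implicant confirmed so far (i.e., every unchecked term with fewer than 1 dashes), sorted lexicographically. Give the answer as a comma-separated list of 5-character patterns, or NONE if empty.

Round 0: 00000✓ 00010✓ 00011✓ 00100✓ 01000✓ 01011✓ 01100✓ 01101✓ 01110✓ 10000✓ 10001✓ 10010✓ 10011✓ 10100✓ 10101✓ 10111✓ 11100✓ 11111✓
Round 1: -0000✓ -0010✓ -0011✓ -0100✓ -1100✓ 0-000✓ 0-011 0-100✓ 00-00✓ 000-0✓ 0001-✓ 01-00✓ 011-0 0110- 1-100✓ 1-111 10-00✓ 10-01✓ 10-11✓ 100-0✓ 100-1✓ 1000-✓ 1001-✓ 101-1✓ 1010-✓
Round 2: --100 -0-00 -00-0 -001- 0--00 10--1 10-0- 100--
PIs = {--100, -0-00, -00-0, -001-, 0--00, 0-011, 011-0, 0110-, 1-111, 10--1, 10-0-, 100--}

NONE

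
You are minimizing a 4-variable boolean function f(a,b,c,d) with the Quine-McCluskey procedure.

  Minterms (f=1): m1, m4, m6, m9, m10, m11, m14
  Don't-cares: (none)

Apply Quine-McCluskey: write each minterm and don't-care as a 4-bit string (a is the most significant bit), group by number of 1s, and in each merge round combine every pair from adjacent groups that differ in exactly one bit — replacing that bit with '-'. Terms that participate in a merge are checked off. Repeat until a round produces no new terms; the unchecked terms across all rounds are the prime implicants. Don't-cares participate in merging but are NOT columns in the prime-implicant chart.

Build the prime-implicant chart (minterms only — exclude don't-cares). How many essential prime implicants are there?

[col 0] 0001*, 0100*, 0110*, 1001*, 1010*, 1011*, 1110*
[col 1] -001, -110, 01-0, 1-10, 10-1, 101-
Prime implicants: -001, -110, 01-0, 1-10, 10-1, 101-
PI chart (minterm → PIs covering it):
  1 | -001  (sole → essential)
  4 | 01-0  (sole → essential)
  6 | -110,01-0
  9 | -001,10-1
  10 | 1-10,101-
  11 | 10-1,101-
  14 | -110,1-10
Essential prime implicants: -001, 01-0

2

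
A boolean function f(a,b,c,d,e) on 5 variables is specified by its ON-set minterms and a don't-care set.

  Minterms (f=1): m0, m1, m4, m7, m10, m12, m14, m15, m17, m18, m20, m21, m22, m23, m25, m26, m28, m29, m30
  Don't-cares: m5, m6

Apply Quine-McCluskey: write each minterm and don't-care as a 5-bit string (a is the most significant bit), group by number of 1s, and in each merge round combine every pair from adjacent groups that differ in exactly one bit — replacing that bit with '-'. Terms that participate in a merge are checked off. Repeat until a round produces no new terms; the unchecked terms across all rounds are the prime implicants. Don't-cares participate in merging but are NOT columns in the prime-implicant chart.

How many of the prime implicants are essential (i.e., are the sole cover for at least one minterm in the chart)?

Round 0: 00000✓ 00001✓ 00100✓ 00101✓ 00110✓ 00111✓ 01010✓ 01100✓ 01110✓ 01111✓ 10001✓ 10010✓ 10100✓ 10101✓ 10110✓ 10111✓ 11001✓ 11010✓ 11100✓ 11101✓ 11110✓
Round 1: -0001✓ -0100✓ -0101✓ -0110✓ -0111✓ -1010✓ -1100✓ -1110✓ 0-100✓ 0-110✓ 0-111✓ 00-00✓ 00-01✓ 0000-✓ 001-0✓ 001-1✓ 0010-✓ 0011-✓ 01-10✓ 011-0✓ 0111-✓ 1-001✓ 1-010✓ 1-100✓ 1-101✓ 1-110✓ 10-01✓ 10-10✓ 101-0✓ 101-1✓ 1010-✓ 1011-✓ 11-01✓ 11-10✓ 111-0✓ 1110-✓
Round 2: --100✓ --110✓ -0-01 -01-0✓ -01-1✓ -010-✓ -011-✓ -1-10 -11-0✓ 0-1-0✓ 0-11- 00-0- 001--✓ 1--01 1--10 1-1-0✓ 1-10- 101--✓
Round 3: --1-0 -01--
PIs = {--1-0, -0-01, -01--, -1-10, 0-11-, 00-0-, 1--01, 1--10, 1-10-}
Coverage chart:
  m0: 00-0- ←essential
  m1: -0-01,00-0-
  m4: --1-0,-01--,00-0-
  m7: -01--,0-11-
  m10: -1-10 ←essential
  m12: --1-0 ←essential
  m14: --1-0,-1-10,0-11-
  m15: 0-11- ←essential
  m17: -0-01,1--01
  m18: 1--10 ←essential
  m20: --1-0,-01--,1-10-
  m21: -0-01,-01--,1--01,1-10-
  m22: --1-0,-01--,1--10
  m23: -01-- ←essential
  m25: 1--01 ←essential
  m26: -1-10,1--10
  m28: --1-0,1-10-
  m29: 1--01,1-10-
  m30: --1-0,-1-10,1--10
Essential: --1-0, -01--, -1-10, 0-11-, 00-0-, 1--01, 1--10

7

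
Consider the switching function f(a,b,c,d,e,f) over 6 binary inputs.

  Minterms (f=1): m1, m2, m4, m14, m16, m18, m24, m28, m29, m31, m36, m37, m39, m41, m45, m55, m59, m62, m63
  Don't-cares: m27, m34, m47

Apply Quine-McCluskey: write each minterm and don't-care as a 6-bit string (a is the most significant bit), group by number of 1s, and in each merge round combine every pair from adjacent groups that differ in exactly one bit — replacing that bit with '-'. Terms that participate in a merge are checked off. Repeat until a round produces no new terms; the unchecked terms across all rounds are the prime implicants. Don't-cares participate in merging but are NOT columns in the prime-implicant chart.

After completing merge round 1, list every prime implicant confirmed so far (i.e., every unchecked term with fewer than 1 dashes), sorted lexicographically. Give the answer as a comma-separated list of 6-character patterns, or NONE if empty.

size-2^0 implicants → 000001  000010(✓)  000100(✓)  001110  010000(✓)  010010(✓)  011000(✓)  011011(✓)  011100(✓)  011101(✓)  011111(✓)  100010(✓)  100100(✓)  100101(✓)  100111(✓)  101001(✓)  101101(✓)  101111(✓)  110111(✓)  111011(✓)  111110(✓)  111111(✓)
size-2^1 implicants → -00010  -00100  -11011(✓)  -11111(✓)  0-0010  01-000  0100-0  011-00  011-11(✓)  0111-1  01110-  1-0111(✓)  1-1111(✓)  10-101(✓)  10-111(✓)  1001-1(✓)  10010-  101-01  1011-1(✓)  11-111(✓)  111-11(✓)  11111-
size-2^2 implicants → -11-11  1--111  10-1-1
Unchecked terms (primes): -00010, -00100, -11-11, 0-0010, 000001, 001110, 01-000, 0100-0, 011-00, 0111-1, 01110-, 1--111, 10-1-1, 10010-, 101-01, 11111-

000001, 001110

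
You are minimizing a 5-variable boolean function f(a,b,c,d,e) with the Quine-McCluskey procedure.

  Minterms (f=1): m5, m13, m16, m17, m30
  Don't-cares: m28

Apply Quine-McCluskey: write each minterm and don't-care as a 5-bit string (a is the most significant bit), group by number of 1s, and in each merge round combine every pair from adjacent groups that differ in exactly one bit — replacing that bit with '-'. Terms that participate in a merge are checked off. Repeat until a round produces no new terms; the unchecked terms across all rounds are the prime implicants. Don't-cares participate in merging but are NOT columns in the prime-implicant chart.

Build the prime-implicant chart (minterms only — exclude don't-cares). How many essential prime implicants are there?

Round 0: 00101✓ 01101✓ 10000✓ 10001✓ 11100✓ 11110✓
Round 1: 0-101 1000- 111-0
PIs = {0-101, 1000-, 111-0}
Coverage chart:
  m5: 0-101 ←essential
  m13: 0-101 ←essential
  m16: 1000- ←essential
  m17: 1000- ←essential
  m30: 111-0 ←essential
Essential: 0-101, 1000-, 111-0

3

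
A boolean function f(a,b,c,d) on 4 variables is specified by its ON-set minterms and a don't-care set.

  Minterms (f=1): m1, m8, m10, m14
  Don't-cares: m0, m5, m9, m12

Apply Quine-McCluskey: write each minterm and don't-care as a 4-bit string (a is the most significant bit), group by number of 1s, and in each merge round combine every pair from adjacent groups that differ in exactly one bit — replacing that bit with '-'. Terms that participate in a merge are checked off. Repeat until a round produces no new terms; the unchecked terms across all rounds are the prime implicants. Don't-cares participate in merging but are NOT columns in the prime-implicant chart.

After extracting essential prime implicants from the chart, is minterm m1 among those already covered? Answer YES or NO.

size-2^0 implicants → 0000(✓)  0001(✓)  0101(✓)  1000(✓)  1001(✓)  1010(✓)  1100(✓)  1110(✓)
size-2^1 implicants → -000(✓)  -001(✓)  0-01  000-(✓)  1-00(✓)  1-10(✓)  10-0(✓)  100-(✓)  11-0(✓)
size-2^2 implicants → -00-  1--0
Unchecked terms (primes): -00-, 0-01, 1--0
Minterm coverage:
  m1 ⊆ -00-,0-01
  m8 ⊆ -00-,1--0
  m10 ⊆ 1--0 [E]
  m14 ⊆ 1--0 [E]
E = {1--0}

NO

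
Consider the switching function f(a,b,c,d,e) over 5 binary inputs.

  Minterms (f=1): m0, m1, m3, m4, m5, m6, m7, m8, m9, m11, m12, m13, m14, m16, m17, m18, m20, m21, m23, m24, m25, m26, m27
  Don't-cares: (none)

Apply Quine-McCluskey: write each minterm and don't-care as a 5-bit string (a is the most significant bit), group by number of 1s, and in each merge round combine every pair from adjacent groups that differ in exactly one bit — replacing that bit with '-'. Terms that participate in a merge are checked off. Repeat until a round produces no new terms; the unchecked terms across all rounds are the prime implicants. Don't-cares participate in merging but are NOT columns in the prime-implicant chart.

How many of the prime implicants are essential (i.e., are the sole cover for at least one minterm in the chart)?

5

Round 0: 00000✓ 00001✓ 00011✓ 00100✓ 00101✓ 00110✓ 00111✓ 01000✓ 01001✓ 01011✓ 01100✓ 01101✓ 01110✓ 10000✓ 10001✓ 10010✓ 10100✓ 10101✓ 10111✓ 11000✓ 11001✓ 11010✓ 11011✓
Round 1: -0000✓ -0001✓ -0100✓ -0101✓ -0111✓ -1000✓ -1001✓ -1011✓ 0-000✓ 0-001✓ 0-011✓ 0-100✓ 0-101✓ 0-110✓ 00-00✓ 00-01✓ 00-11✓ 000-1✓ 0000-✓ 001-0✓ 001-1✓ 0010-✓ 0011-✓ 01-00✓ 01-01✓ 010-1✓ 0100-✓ 011-0✓ 0110-✓ 1-000✓ 1-001✓ 1-010✓ 10-00✓ 10-01✓ 100-0✓ 1000-✓ 101-1✓ 1010-✓ 110-0✓ 110-1✓ 1100-✓ 1101-✓
Round 2: --000✓ --001✓ -0-00✓ -0-01✓ -000-✓ -01-1 -010-✓ -10-1 -100-✓ 0--00✓ 0--01✓ 0-0-1 0-00-✓ 0-1-0 0-10-✓ 00--1 00-0-✓ 001-- 01-0-✓ 1-0-0 1-00-✓ 10-0-✓ 110--
Round 3: --00- -0-0- 0--0-
PIs = {--00-, -0-0-, -01-1, -10-1, 0--0-, 0-0-1, 0-1-0, 00--1, 001--, 1-0-0, 110--}
Coverage chart:
  m0: --00-,-0-0-,0--0-
  m1: --00-,-0-0-,0--0-,0-0-1,00--1
  m3: 0-0-1,00--1
  m4: -0-0-,0--0-,0-1-0,001--
  m5: -0-0-,-01-1,0--0-,00--1,001--
  m6: 0-1-0,001--
  m7: -01-1,00--1,001--
  m8: --00-,0--0-
  m9: --00-,-10-1,0--0-,0-0-1
  m11: -10-1,0-0-1
  m12: 0--0-,0-1-0
  m13: 0--0- ←essential
  m14: 0-1-0 ←essential
  m16: --00-,-0-0-,1-0-0
  m17: --00-,-0-0-
  m18: 1-0-0 ←essential
  m20: -0-0- ←essential
  m21: -0-0-,-01-1
  m23: -01-1 ←essential
  m24: --00-,1-0-0,110--
  m25: --00-,-10-1,110--
  m26: 1-0-0,110--
  m27: -10-1,110--
Essential: -0-0-, -01-1, 0--0-, 0-1-0, 1-0-0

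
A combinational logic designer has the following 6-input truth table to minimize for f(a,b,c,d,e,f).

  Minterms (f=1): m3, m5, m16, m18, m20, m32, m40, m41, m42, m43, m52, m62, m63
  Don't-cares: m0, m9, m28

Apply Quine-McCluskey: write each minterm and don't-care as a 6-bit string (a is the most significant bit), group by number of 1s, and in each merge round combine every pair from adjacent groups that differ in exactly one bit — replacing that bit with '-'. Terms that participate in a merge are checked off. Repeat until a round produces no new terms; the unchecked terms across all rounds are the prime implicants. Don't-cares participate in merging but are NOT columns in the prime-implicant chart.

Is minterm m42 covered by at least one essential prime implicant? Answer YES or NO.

YES

[col 0] 000000*, 000011, 000101, 001001*, 010000*, 010010*, 010100*, 011100*, 100000*, 101000*, 101001*, 101010*, 101011*, 110100*, 111110*, 111111*
[col 1] -00000, -01001, -10100, 0-0000, 01-100, 010-00, 0100-0, 10-000, 1010-0*, 1010-1*, 10100-*, 10101-*, 11111-
[col 2] 1010--
Prime implicants: -00000, -01001, -10100, 0-0000, 000011, 000101, 01-100, 010-00, 0100-0, 10-000, 1010--, 11111-
PI chart (minterm → PIs covering it):
  3 | 000011  (sole → essential)
  5 | 000101  (sole → essential)
  16 | 0-0000,010-00,0100-0
  18 | 0100-0  (sole → essential)
  20 | -10100,01-100,010-00
  32 | -00000,10-000
  40 | 10-000,1010--
  41 | -01001,1010--
  42 | 1010--  (sole → essential)
  43 | 1010--  (sole → essential)
  52 | -10100  (sole → essential)
  62 | 11111-  (sole → essential)
  63 | 11111-  (sole → essential)
Essential prime implicants: -10100, 000011, 000101, 0100-0, 1010--, 11111-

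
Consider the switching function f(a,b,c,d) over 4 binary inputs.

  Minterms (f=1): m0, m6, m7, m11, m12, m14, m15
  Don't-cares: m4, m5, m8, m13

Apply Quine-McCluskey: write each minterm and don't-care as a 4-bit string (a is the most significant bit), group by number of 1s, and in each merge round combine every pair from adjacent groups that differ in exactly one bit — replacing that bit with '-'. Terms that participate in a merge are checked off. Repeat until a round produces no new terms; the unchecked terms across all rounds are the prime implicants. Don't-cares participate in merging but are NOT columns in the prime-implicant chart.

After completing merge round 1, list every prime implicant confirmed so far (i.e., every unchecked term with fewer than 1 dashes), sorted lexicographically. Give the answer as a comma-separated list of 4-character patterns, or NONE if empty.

NONE

size-2^0 implicants → 0000(✓)  0100(✓)  0101(✓)  0110(✓)  0111(✓)  1000(✓)  1011(✓)  1100(✓)  1101(✓)  1110(✓)  1111(✓)
size-2^1 implicants → -000(✓)  -100(✓)  -101(✓)  -110(✓)  -111(✓)  0-00(✓)  01-0(✓)  01-1(✓)  010-(✓)  011-(✓)  1-00(✓)  1-11  11-0(✓)  11-1(✓)  110-(✓)  111-(✓)
size-2^2 implicants → --00  -1-0(✓)  -1-1(✓)  -10-(✓)  -11-(✓)  01--(✓)  11--(✓)
size-2^3 implicants → -1--
Unchecked terms (primes): --00, -1--, 1-11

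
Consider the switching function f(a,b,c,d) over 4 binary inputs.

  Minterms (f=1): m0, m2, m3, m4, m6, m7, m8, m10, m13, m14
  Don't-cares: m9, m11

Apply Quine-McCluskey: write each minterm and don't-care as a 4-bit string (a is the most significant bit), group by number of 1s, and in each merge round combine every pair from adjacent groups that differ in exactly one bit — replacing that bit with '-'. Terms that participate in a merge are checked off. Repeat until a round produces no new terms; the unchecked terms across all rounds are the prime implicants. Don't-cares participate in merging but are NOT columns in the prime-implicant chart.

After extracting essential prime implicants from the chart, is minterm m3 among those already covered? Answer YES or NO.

YES

size-2^0 implicants → 0000(✓)  0010(✓)  0011(✓)  0100(✓)  0110(✓)  0111(✓)  1000(✓)  1001(✓)  1010(✓)  1011(✓)  1101(✓)  1110(✓)
size-2^1 implicants → -000(✓)  -010(✓)  -011(✓)  -110(✓)  0-00(✓)  0-10(✓)  0-11(✓)  00-0(✓)  001-(✓)  01-0(✓)  011-(✓)  1-01  1-10(✓)  10-0(✓)  10-1(✓)  100-(✓)  101-(✓)
size-2^2 implicants → --10  -0-0  -01-  0--0  0-1-  10--
Unchecked terms (primes): --10, -0-0, -01-, 0--0, 0-1-, 1-01, 10--
Minterm coverage:
  m0 ⊆ -0-0,0--0
  m2 ⊆ --10,-0-0,-01-,0--0,0-1-
  m3 ⊆ -01-,0-1-
  m4 ⊆ 0--0 [E]
  m6 ⊆ --10,0--0,0-1-
  m7 ⊆ 0-1- [E]
  m8 ⊆ -0-0,10--
  m10 ⊆ --10,-0-0,-01-,10--
  m13 ⊆ 1-01 [E]
  m14 ⊆ --10 [E]
E = {--10, 0--0, 0-1-, 1-01}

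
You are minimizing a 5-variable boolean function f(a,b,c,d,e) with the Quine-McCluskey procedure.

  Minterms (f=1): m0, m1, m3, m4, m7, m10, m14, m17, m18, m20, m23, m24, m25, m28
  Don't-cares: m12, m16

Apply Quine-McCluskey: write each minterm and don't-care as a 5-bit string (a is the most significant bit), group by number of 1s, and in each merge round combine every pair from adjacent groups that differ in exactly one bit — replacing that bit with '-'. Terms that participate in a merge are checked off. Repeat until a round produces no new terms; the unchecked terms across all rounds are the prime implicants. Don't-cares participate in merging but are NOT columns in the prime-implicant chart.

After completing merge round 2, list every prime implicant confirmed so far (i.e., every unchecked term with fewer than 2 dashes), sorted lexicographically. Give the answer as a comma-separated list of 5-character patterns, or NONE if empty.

[col 0] 00000*, 00001*, 00011*, 00100*, 00111*, 01010*, 01100*, 01110*, 10000*, 10001*, 10010*, 10100*, 10111*, 11000*, 11001*, 11100*
[col 1] -0000*, -0001*, -0100*, -0111, -1100*, 0-100*, 00-00*, 00-11, 000-1, 0000-*, 01-10, 011-0, 1-000*, 1-001*, 1-100*, 10-00*, 100-0, 1000-*, 11-00*, 1100-*
[col 2] --100, -0-00, -000-, 1--00, 1-00-
Prime implicants: --100, -0-00, -000-, -0111, 00-11, 000-1, 01-10, 011-0, 1--00, 1-00-, 100-0

-0111, 00-11, 000-1, 01-10, 011-0, 100-0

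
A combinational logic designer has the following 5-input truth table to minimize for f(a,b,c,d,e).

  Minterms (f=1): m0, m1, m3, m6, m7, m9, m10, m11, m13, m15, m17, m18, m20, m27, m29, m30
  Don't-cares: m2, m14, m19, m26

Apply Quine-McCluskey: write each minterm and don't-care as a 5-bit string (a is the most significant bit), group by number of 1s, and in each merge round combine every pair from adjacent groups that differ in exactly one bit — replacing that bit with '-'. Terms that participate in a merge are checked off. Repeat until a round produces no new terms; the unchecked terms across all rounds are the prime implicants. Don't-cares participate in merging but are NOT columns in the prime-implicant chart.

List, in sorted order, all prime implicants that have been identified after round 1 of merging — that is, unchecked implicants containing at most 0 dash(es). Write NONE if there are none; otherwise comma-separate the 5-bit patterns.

size-2^0 implicants → 00000(✓)  00001(✓)  00010(✓)  00011(✓)  00110(✓)  00111(✓)  01001(✓)  01010(✓)  01011(✓)  01101(✓)  01110(✓)  01111(✓)  10001(✓)  10010(✓)  10011(✓)  10100  11010(✓)  11011(✓)  11101(✓)  11110(✓)
size-2^1 implicants → -0001(✓)  -0010(✓)  -0011(✓)  -1010(✓)  -1011(✓)  -1101  -1110(✓)  0-001(✓)  0-010(✓)  0-011(✓)  0-110(✓)  0-111(✓)  00-10(✓)  00-11(✓)  000-0(✓)  000-1(✓)  0000-(✓)  0001-(✓)  0011-(✓)  01-01(✓)  01-10(✓)  01-11(✓)  010-1(✓)  0101-(✓)  011-1(✓)  0111-(✓)  1-010(✓)  1-011(✓)  100-1(✓)  1001-(✓)  11-10(✓)  1101-(✓)
size-2^2 implicants → --010(✓)  --011(✓)  -00-1  -001-(✓)  -1-10  -101-(✓)  0--10(✓)  0--11(✓)  0-0-1  0-01-(✓)  0-11-(✓)  00-1-(✓)  000--  01--1  01-1-(✓)  1-01-(✓)
size-2^3 implicants → --01-  0--1-
Unchecked terms (primes): --01-, -00-1, -1-10, -1101, 0--1-, 0-0-1, 000--, 01--1, 10100

10100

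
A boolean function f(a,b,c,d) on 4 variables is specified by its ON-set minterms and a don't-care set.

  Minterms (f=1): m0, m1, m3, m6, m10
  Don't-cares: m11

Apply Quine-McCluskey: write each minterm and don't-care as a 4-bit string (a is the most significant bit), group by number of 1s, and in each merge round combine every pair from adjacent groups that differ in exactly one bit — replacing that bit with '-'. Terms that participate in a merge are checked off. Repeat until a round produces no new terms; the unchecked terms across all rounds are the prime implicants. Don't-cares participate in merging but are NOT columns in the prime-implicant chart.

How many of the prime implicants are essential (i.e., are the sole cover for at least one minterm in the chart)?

3

size-2^0 implicants → 0000(✓)  0001(✓)  0011(✓)  0110  1010(✓)  1011(✓)
size-2^1 implicants → -011  00-1  000-  101-
Unchecked terms (primes): -011, 00-1, 000-, 0110, 101-
Minterm coverage:
  m0 ⊆ 000- [E]
  m1 ⊆ 00-1,000-
  m3 ⊆ -011,00-1
  m6 ⊆ 0110 [E]
  m10 ⊆ 101- [E]
E = {000-, 0110, 101-}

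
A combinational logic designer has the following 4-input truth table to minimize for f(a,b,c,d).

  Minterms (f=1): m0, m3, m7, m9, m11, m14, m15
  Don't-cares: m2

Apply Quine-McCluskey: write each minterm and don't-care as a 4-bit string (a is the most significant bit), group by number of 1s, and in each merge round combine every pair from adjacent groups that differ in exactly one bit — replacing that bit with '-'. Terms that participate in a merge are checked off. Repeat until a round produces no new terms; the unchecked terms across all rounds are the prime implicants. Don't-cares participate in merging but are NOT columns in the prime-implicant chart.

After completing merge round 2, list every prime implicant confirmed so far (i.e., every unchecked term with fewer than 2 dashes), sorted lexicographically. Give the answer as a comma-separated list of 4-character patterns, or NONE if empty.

00-0, 001-, 10-1, 111-

[col 0] 0000*, 0010*, 0011*, 0111*, 1001*, 1011*, 1110*, 1111*
[col 1] -011*, -111*, 0-11*, 00-0, 001-, 1-11*, 10-1, 111-
[col 2] --11
Prime implicants: --11, 00-0, 001-, 10-1, 111-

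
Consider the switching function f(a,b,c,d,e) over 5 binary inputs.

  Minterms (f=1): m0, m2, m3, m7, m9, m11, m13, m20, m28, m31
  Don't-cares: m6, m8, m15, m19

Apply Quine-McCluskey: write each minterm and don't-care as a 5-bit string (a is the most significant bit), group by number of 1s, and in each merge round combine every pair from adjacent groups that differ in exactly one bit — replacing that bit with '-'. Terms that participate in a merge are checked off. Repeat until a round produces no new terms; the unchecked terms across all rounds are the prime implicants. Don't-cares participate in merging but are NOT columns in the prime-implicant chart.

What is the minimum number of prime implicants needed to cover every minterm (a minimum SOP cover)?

5

Round 0: 00000✓ 00010✓ 00011✓ 00110✓ 00111✓ 01000✓ 01001✓ 01011✓ 01101✓ 01111✓ 10011✓ 10100✓ 11100✓ 11111✓
Round 1: -0011 -1111 0-000 0-011✓ 0-111✓ 00-10✓ 00-11✓ 000-0 0001-✓ 0011-✓ 01-01✓ 01-11✓ 010-1✓ 0100- 011-1✓ 1-100
Round 2: 0--11 00-1- 01--1
PIs = {-0011, -1111, 0--11, 0-000, 00-1-, 000-0, 01--1, 0100-, 1-100}
Coverage chart:
  m0: 0-000,000-0
  m2: 00-1-,000-0
  m3: -0011,0--11,00-1-
  m7: 0--11,00-1-
  m9: 01--1,0100-
  m11: 0--11,01--1
  m13: 01--1 ←essential
  m20: 1-100 ←essential
  m28: 1-100 ←essential
  m31: -1111 ←essential
Essential: -1111, 01--1, 1-100
Petrick residual → 0--11, 000-0
Min cover (5 terms): bcde + a'de + a'b'c'e' + a'be + acd'e'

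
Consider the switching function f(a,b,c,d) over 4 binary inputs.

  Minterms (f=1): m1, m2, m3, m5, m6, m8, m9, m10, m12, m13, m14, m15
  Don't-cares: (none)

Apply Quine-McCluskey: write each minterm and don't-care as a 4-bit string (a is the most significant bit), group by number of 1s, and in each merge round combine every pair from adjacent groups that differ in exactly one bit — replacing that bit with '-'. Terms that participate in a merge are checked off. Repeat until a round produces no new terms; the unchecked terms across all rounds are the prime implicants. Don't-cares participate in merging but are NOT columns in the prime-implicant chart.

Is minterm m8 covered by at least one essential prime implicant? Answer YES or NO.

NO

Round 0: 0001✓ 0010✓ 0011✓ 0101✓ 0110✓ 1000✓ 1001✓ 1010✓ 1100✓ 1101✓ 1110✓ 1111✓
Round 1: -001✓ -010✓ -101✓ -110✓ 0-01✓ 0-10✓ 00-1 001- 1-00✓ 1-01✓ 1-10✓ 10-0✓ 100-✓ 11-0✓ 11-1✓ 110-✓ 111-✓
Round 2: --01 --10 1--0 1-0- 11--
PIs = {--01, --10, 00-1, 001-, 1--0, 1-0-, 11--}
Coverage chart:
  m1: --01,00-1
  m2: --10,001-
  m3: 00-1,001-
  m5: --01 ←essential
  m6: --10 ←essential
  m8: 1--0,1-0-
  m9: --01,1-0-
  m10: --10,1--0
  m12: 1--0,1-0-,11--
  m13: --01,1-0-,11--
  m14: --10,1--0,11--
  m15: 11-- ←essential
Essential: --01, --10, 11--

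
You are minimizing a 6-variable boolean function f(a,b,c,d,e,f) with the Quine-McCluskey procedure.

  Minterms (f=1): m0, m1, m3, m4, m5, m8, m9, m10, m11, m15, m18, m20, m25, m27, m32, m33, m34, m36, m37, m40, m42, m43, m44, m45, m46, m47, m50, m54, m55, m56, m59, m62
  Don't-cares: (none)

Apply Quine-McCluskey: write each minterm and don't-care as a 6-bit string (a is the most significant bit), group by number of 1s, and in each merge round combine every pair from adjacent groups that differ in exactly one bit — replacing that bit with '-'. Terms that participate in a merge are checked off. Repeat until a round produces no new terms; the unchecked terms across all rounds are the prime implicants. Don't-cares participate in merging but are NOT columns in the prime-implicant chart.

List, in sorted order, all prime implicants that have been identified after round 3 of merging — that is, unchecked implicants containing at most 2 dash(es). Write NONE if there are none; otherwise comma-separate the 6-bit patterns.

--1011, -0-000, -01-11, -010-0, -0101-, -10010, 0-0100, 0-10-1, 00-0-1, 00-00-, 0010--, 1-0010, 1-1000, 1-1110, 10--00, 10-0-0, 10-10-, 101--0, 101-1-, 1011--, 11-110, 110-10, 11011-

Round 0: 000000✓ 000001✓ 000011✓ 000100✓ 000101✓ 001000✓ 001001✓ 001010✓ 001011✓ 001111✓ 010010✓ 010100✓ 011001✓ 011011✓ 100000✓ 100001✓ 100010✓ 100100✓ 100101✓ 101000✓ 101010✓ 101011✓ 101100✓ 101101✓ 101110✓ 101111✓ 110010✓ 110110✓ 110111✓ 111000✓ 111011✓ 111110✓
Round 1: -00000✓ -00001✓ -00100✓ -00101✓ -01000✓ -01010✓ -01011✓ -01111✓ -10010 -11011✓ 0-0100 0-1001✓ 0-1011✓ 00-000✓ 00-001✓ 00-011✓ 000-00✓ 000-01✓ 0000-1✓ 00000-✓ 00010-✓ 001-11✓ 0010-0✓ 0010-1✓ 00100-✓ 00101-✓ 0110-1✓ 1-0010 1-1000 1-1011✓ 1-1110 10-000✓ 10-010✓ 10-100✓ 10-101✓ 100-00✓ 100-01✓ 1000-0✓ 10000-✓ 10010-✓ 101-00✓ 101-10✓ 101-11✓ 1010-0✓ 10101-✓ 1011-0✓ 1011-1✓ 10110-✓ 10111-✓ 11-110 110-10 11011-
Round 2: --1011 -0-000 -00-00✓ -00-01✓ -0000-✓ -0010-✓ -01-11 -010-0 -0101- 0-10-1 00-0-1 00-00- 000-0-✓ 0010-- 10--00 10-0-0 10-10- 100-0-✓ 101--0 101-1- 1011--
Round 3: -00-0-
PIs = {--1011, -0-000, -00-0-, -01-11, -010-0, -0101-, -10010, 0-0100, 0-10-1, 00-0-1, 00-00-, 0010--, 1-0010, 1-1000, 1-1110, 10--00, 10-0-0, 10-10-, 101--0, 101-1-, 1011--, 11-110, 110-10, 11011-}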